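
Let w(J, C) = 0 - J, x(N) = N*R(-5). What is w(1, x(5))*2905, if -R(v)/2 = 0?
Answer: -2905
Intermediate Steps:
R(v) = 0 (R(v) = -2*0 = 0)
x(N) = 0 (x(N) = N*0 = 0)
w(J, C) = -J
w(1, x(5))*2905 = -1*1*2905 = -1*2905 = -2905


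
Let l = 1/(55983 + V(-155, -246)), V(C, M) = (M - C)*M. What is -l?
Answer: -1/78369 ≈ -1.2760e-5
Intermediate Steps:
V(C, M) = M*(M - C)
l = 1/78369 (l = 1/(55983 - 246*(-246 - 1*(-155))) = 1/(55983 - 246*(-246 + 155)) = 1/(55983 - 246*(-91)) = 1/(55983 + 22386) = 1/78369 ≈ 1.2760e-5)
-l = -1*1/78369 = -1/78369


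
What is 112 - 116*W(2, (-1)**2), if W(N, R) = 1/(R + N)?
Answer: 220/3 ≈ 73.333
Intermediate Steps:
W(N, R) = 1/(N + R)
112 - 116*W(2, (-1)**2) = 112 - 116/(2 + (-1)**2) = 112 - 116/(2 + 1) = 112 - 116/3 = 220/3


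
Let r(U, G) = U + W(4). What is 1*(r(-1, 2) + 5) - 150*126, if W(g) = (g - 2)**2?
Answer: -18892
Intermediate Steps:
W(g) = (-2 + g)**2
r(U, G) = 4 + U (r(U, G) = U + (-2 + 4)**2 = U + 2**2 = U + 4 = 4 + U)
1*(r(-1, 2) + 5) - 150*126 = 1*((4 - 1) + 5) - 150*126 = 1*(3 + 5) - 18900 = 1*8 - 18900 = 8 - 18900 = -18892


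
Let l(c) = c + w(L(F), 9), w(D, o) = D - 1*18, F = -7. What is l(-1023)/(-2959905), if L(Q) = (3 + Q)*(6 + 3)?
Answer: 359/986635 ≈ 0.00036386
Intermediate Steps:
L(Q) = 27 + 9*Q (L(Q) = (3 + Q)*9 = 27 + 9*Q)
w(D, o) = -18 + D (w(D, o) = D - 18 = -18 + D)
l(c) = -54 + c (l(c) = c + (-18 + (27 + 9*(-7))) = c + (-18 + (27 - 63)) = c + (-18 - 36) = c - 54 = -54 + c)
l(-1023)/(-2959905) = (-54 - 1023)/(-2959905) = -1077*(-1/2959905) = 359/986635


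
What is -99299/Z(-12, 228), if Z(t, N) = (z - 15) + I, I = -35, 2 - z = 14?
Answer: 99299/62 ≈ 1601.6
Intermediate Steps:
z = -12 (z = 2 - 1*14 = 2 - 14 = -12)
Z(t, N) = -62 (Z(t, N) = (-12 - 15) - 35 = -27 - 35 = -62)
-99299/Z(-12, 228) = -99299/(-62) = -99299*(-1/62) = 99299/62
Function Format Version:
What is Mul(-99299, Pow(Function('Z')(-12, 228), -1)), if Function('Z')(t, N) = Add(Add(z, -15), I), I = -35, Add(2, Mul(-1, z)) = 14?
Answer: Rational(99299, 62) ≈ 1601.6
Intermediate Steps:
z = -12 (z = Add(2, Mul(-1, 14)) = Add(2, -14) = -12)
Function('Z')(t, N) = -62 (Function('Z')(t, N) = Add(Add(-12, -15), -35) = Add(-27, -35) = -62)
Mul(-99299, Pow(Function('Z')(-12, 228), -1)) = Mul(-99299, Pow(-62, -1)) = Mul(-99299, Rational(-1, 62)) = Rational(99299, 62)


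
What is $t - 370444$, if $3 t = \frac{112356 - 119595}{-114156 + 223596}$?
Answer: $- \frac{2133757567}{5760} \approx -3.7044 \cdot 10^{5}$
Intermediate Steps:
$t = - \frac{127}{5760}$ ($t = \frac{\left(112356 - 119595\right) \frac{1}{-114156 + 223596}}{3} = \frac{\left(-7239\right) \frac{1}{109440}}{3} = \frac{1}{3} \left(- \frac{127}{1920}\right) = - \frac{127}{5760} \approx -0.022049$)
$t - 370444 = - \frac{127}{5760} - 370444 = - \frac{2133757567}{5760}$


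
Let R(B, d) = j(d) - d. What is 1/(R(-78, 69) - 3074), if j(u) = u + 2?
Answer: -1/3072 ≈ -0.00032552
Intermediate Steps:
j(u) = 2 + u
R(B, d) = 2 (R(B, d) = (2 + d) - d = 2)
1/(R(-78, 69) - 3074) = 1/(2 - 3074) = 1/(-3072) = -1/3072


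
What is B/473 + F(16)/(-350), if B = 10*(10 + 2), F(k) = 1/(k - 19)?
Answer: 126473/496650 ≈ 0.25465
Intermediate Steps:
F(k) = 1/(-19 + k)
B = 120 (B = 10*12 = 120)
B/473 + F(16)/(-350) = 120/473 + 1/((-19 + 16)*(-350)) = 120*(1/473) - 1/350/(-3) = 120/473 - ⅓*(-1/350) = 120/473 + 1/1050 = 126473/496650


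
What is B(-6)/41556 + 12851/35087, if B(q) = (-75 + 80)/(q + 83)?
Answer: 41120959447/112271803644 ≈ 0.36626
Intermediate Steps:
B(q) = 5/(83 + q)
B(-6)/41556 + 12851/35087 = (5/(83 - 6))/41556 + 12851/35087 = (5/77)*(1/41556) + 12851*(1/35087) = (5*(1/77))*(1/41556) + 12851/35087 = (5/77)*(1/41556) + 12851/35087 = 5/3199812 + 12851/35087 = 41120959447/112271803644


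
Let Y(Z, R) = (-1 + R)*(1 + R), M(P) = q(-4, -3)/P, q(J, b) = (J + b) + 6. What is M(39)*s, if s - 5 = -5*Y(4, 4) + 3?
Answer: 67/39 ≈ 1.7179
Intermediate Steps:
q(J, b) = 6 + J + b
M(P) = -1/P (M(P) = (6 - 4 - 3)/P = -1/P)
Y(Z, R) = (1 + R)*(-1 + R)
s = -67 (s = 5 + (-5*(-1 + 4²) + 3) = 5 + (-5*(-1 + 16) + 3) = 5 + (-5*15 + 3) = 5 + (-75 + 3) = 5 - 72 = -67)
M(39)*s = -1/39*(-67) = 67/39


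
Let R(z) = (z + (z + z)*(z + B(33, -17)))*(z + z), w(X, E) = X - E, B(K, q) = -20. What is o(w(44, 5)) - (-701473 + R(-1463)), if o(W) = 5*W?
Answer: 12693089838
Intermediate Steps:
R(z) = 2*z*(z + 2*z*(-20 + z)) (R(z) = (z + (z + z)*(z - 20))*(z + z) = (z + (2*z)*(-20 + z))*(2*z) = (z + 2*z*(-20 + z))*(2*z) = 2*z*(z + 2*z*(-20 + z)))
o(w(44, 5)) - (-701473 + R(-1463)) = 5*(44 - 1*5) - (-701473 + (-1463)²*(-78 + 4*(-1463))) = 5*(44 - 5) - (-701473 + 2140369*(-78 - 5852)) = 5*39 - (-701473 + 2140369*(-5930)) = 195 - (-701473 - 12692388170) = 195 - 1*(-12693089643) = 195 + 12693089643 = 12693089838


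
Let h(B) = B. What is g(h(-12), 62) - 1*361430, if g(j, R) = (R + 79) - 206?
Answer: -361495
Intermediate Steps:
g(j, R) = -127 + R (g(j, R) = (79 + R) - 206 = -127 + R)
g(h(-12), 62) - 1*361430 = (-127 + 62) - 1*361430 = -65 - 361430 = -361495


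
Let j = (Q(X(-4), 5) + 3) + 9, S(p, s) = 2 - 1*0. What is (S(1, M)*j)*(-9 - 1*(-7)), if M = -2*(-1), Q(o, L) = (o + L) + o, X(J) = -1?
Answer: -60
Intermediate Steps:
Q(o, L) = L + 2*o (Q(o, L) = (L + o) + o = L + 2*o)
M = 2
S(p, s) = 2 (S(p, s) = 2 + 0 = 2)
j = 15 (j = ((5 + 2*(-1)) + 3) + 9 = ((5 - 2) + 3) + 9 = (3 + 3) + 9 = 6 + 9 = 15)
(S(1, M)*j)*(-9 - 1*(-7)) = (2*15)*(-9 - 1*(-7)) = 30*(-9 + 7) = 30*(-2) = -60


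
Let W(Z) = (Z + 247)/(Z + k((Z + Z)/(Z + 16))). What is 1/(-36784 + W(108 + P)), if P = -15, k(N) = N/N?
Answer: -47/1728678 ≈ -2.7188e-5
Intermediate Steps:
k(N) = 1
W(Z) = (247 + Z)/(1 + Z) (W(Z) = (Z + 247)/(Z + 1) = (247 + Z)/(1 + Z))
1/(-36784 + W(108 + P)) = 1/(-36784 + (247 + (108 - 15))/(1 + (108 - 15))) = 1/(-36784 + (247 + 93)/(1 + 93)) = 1/(-36784 + 340/94) = 1/(-36784 + (1/94)*340) = 1/(-36784 + 170/47) = 1/(-1728678/47) = -47/1728678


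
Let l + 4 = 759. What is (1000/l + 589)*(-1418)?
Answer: -126399102/151 ≈ -8.3708e+5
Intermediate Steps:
l = 755 (l = -4 + 759 = 755)
(1000/l + 589)*(-1418) = (1000/755 + 589)*(-1418) = (1000*(1/755) + 589)*(-1418) = (200/151 + 589)*(-1418) = (89139/151)*(-1418) = -126399102/151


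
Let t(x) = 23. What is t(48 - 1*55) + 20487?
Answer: 20510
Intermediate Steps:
t(48 - 1*55) + 20487 = 23 + 20487 = 20510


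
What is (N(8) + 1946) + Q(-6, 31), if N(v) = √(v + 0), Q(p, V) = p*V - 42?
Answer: 1718 + 2*√2 ≈ 1720.8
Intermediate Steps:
Q(p, V) = -42 + V*p (Q(p, V) = V*p - 42 = -42 + V*p)
N(v) = √v
(N(8) + 1946) + Q(-6, 31) = (√8 + 1946) + (-42 + 31*(-6)) = (2*√2 + 1946) + (-42 - 186) = (1946 + 2*√2) - 228 = 1718 + 2*√2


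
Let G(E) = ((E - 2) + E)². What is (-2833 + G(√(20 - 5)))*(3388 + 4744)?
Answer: -22517508 - 65056*√15 ≈ -2.2769e+7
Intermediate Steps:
G(E) = (-2 + 2*E)² (G(E) = ((-2 + E) + E)² = (-2 + 2*E)²)
(-2833 + G(√(20 - 5)))*(3388 + 4744) = (-2833 + 4*(-1 + √(20 - 5))²)*(3388 + 4744) = (-2833 + 4*(-1 + √15)²)*8132 = -23037956 + 32528*(-1 + √15)²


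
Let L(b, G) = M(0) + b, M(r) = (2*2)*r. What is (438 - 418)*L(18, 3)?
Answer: 360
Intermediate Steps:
M(r) = 4*r
L(b, G) = b (L(b, G) = 4*0 + b = 0 + b = b)
(438 - 418)*L(18, 3) = (438 - 418)*18 = 20*18 = 360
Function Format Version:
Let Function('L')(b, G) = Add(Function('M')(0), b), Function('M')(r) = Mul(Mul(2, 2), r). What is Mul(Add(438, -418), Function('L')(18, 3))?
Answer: 360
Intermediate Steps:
Function('M')(r) = Mul(4, r)
Function('L')(b, G) = b (Function('L')(b, G) = Add(Mul(4, 0), b) = Add(0, b) = b)
Mul(Add(438, -418), Function('L')(18, 3)) = Mul(Add(438, -418), 18) = Mul(20, 18) = 360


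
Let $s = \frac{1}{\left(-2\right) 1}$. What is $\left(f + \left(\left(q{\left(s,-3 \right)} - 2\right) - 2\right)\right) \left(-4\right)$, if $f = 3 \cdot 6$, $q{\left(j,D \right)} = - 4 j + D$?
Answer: $-52$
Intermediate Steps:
$s = - \frac{1}{2}$ ($s = \frac{1}{-2} = - \frac{1}{2} \approx -0.5$)
$q{\left(j,D \right)} = D - 4 j$
$f = 18$
$\left(f + \left(\left(q{\left(s,-3 \right)} - 2\right) - 2\right)\right) \left(-4\right) = \left(18 - 5\right) \left(-4\right) = 13 \left(-4\right) = -52$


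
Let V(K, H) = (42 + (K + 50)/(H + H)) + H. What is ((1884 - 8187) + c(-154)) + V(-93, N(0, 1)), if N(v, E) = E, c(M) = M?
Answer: -12871/2 ≈ -6435.5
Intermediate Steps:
V(K, H) = 42 + H + (50 + K)/(2*H) (V(K, H) = (42 + (50 + K)/((2*H))) + H = (42 + (50 + K)*(1/(2*H))) + H = (42 + (50 + K)/(2*H)) + H = 42 + H + (50 + K)/(2*H))
((1884 - 8187) + c(-154)) + V(-93, N(0, 1)) = ((1884 - 8187) - 154) + (25 + (1/2)*(-93) + 1*(42 + 1))/1 = (-6303 - 154) + 1*(25 - 93/2 + 1*43) = -6457 + 1*(25 - 93/2 + 43) = -6457 + 1*(43/2) = -6457 + 43/2 = -12871/2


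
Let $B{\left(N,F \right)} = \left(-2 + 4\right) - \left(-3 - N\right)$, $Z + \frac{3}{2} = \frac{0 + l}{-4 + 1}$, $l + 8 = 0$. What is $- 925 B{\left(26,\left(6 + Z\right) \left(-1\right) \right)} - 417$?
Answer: $-29092$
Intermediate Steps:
$l = -8$ ($l = -8 + 0 = -8$)
$Z = \frac{7}{6}$ ($Z = - \frac{3}{2} + \frac{0 - 8}{-4 + 1} = - \frac{3}{2} - \frac{8}{-3} = - \frac{3}{2} - - \frac{8}{3} = - \frac{3}{2} + \frac{8}{3} = \frac{7}{6} \approx 1.1667$)
$B{\left(N,F \right)} = 5 + N$ ($B{\left(N,F \right)} = 2 + \left(3 + N\right) = 5 + N$)
$- 925 B{\left(26,\left(6 + Z\right) \left(-1\right) \right)} - 417 = - 925 \left(5 + 26\right) - 417 = \left(-925\right) 31 - 417 = -28675 - 417 = -29092$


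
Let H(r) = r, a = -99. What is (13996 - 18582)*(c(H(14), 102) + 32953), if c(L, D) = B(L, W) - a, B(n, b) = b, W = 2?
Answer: -151585644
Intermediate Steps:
c(L, D) = 101 (c(L, D) = 2 - 1*(-99) = 2 + 99 = 101)
(13996 - 18582)*(c(H(14), 102) + 32953) = (13996 - 18582)*(101 + 32953) = -4586*33054 = -151585644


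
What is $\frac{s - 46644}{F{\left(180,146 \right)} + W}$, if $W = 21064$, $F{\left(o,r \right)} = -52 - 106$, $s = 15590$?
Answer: $- \frac{15527}{10453} \approx -1.4854$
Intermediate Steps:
$F{\left(o,r \right)} = -158$
$\frac{s - 46644}{F{\left(180,146 \right)} + W} = \frac{15590 - 46644}{-158 + 21064} = - \frac{31054}{20906} = \left(-31054\right) \frac{1}{20906} = - \frac{15527}{10453}$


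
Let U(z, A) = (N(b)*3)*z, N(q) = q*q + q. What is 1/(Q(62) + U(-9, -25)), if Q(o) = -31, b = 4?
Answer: -1/571 ≈ -0.0017513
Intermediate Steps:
N(q) = q + q² (N(q) = q² + q = q + q²)
U(z, A) = 60*z (U(z, A) = ((4*(1 + 4))*3)*z = ((4*5)*3)*z = (20*3)*z = 60*z)
1/(Q(62) + U(-9, -25)) = 1/(-31 + 60*(-9)) = 1/(-31 - 540) = 1/(-571) = -1/571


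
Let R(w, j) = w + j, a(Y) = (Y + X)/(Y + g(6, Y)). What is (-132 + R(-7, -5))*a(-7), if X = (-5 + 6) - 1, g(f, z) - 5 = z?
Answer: -112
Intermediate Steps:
g(f, z) = 5 + z
X = 0 (X = 1 - 1 = 0)
a(Y) = Y/(5 + 2*Y) (a(Y) = (Y + 0)/(Y + (5 + Y)) = Y/(5 + 2*Y))
R(w, j) = j + w
(-132 + R(-7, -5))*a(-7) = (-132 + (-5 - 7))*(-7/(5 + 2*(-7))) = (-132 - 12)*(-7/(5 - 14)) = -(-1008)/(-9) = -(-1008)*(-1)/9 = -144*7/9 = -112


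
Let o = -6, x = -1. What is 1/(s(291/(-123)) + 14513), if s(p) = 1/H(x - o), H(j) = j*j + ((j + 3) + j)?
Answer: 38/551495 ≈ 6.8904e-5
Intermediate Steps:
H(j) = 3 + j² + 2*j (H(j) = j² + ((3 + j) + j) = j² + (3 + 2*j) = 3 + j² + 2*j)
s(p) = 1/38 (s(p) = 1/(3 + (-1 - 1*(-6))² + 2*(-1 - 1*(-6))) = 1/(3 + (-1 + 6)² + 2*(-1 + 6)) = 1/(3 + 5² + 2*5) = 1/(3 + 25 + 10) = 1/38)
1/(s(291/(-123)) + 14513) = 1/(1/38 + 14513) = 1/(551495/38) = 38/551495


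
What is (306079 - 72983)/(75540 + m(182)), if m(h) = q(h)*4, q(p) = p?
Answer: 58274/19067 ≈ 3.0563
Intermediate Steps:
m(h) = 4*h (m(h) = h*4 = 4*h)
(306079 - 72983)/(75540 + m(182)) = (306079 - 72983)/(75540 + 4*182) = 233096/(75540 + 728) = 233096/76268 = 233096*(1/76268) = 58274/19067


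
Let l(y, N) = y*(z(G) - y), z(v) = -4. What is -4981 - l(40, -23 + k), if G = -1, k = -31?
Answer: -3221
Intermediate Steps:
l(y, N) = y*(-4 - y)
-4981 - l(40, -23 + k) = -4981 - (-1)*40*(4 + 40) = -4981 - (-1)*40*44 = -4981 - 1*(-1760) = -4981 + 1760 = -3221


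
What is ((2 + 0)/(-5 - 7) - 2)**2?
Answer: 169/36 ≈ 4.6944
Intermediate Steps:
((2 + 0)/(-5 - 7) - 2)**2 = (2/(-12) - 2)**2 = (2*(-1/12) - 2)**2 = (-1/6 - 2)**2 = (-13/6)**2 = 169/36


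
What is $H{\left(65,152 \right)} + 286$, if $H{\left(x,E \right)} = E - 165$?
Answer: $273$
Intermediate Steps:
$H{\left(x,E \right)} = -165 + E$
$H{\left(65,152 \right)} + 286 = \left(-165 + 152\right) + 286 = -13 + 286 = 273$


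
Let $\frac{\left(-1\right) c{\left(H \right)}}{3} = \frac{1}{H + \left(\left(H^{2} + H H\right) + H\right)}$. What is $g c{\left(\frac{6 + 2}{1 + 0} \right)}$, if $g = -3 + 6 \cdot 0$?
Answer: $\frac{1}{16} \approx 0.0625$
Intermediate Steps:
$c{\left(H \right)} = - \frac{3}{2 H + 2 H^{2}}$ ($c{\left(H \right)} = - \frac{3}{H + \left(\left(H^{2} + H H\right) + H\right)} = - \frac{3}{H + \left(\left(H^{2} + H^{2}\right) + H\right)} = - \frac{3}{H + \left(2 H^{2} + H\right)} = - \frac{3}{H + \left(H + 2 H^{2}\right)} = - \frac{3}{2 H + 2 H^{2}}$)
$g = -3$ ($g = -3 + 0 = -3$)
$g c{\left(\frac{6 + 2}{1 + 0} \right)} = - 3 \left(- \frac{3}{2 \frac{6 + 2}{1 + 0} \left(1 + \frac{6 + 2}{1 + 0}\right)}\right) = - 3 \left(- \frac{3}{2 \cdot \frac{8}{1} \left(1 + \frac{8}{1}\right)}\right) = - 3 \left(- \frac{3}{2 \cdot 8 \cdot 1 \left(1 + 8 \cdot 1\right)}\right) = - 3 \left(- \frac{3}{2 \cdot 8 \left(1 + 8\right)}\right) = - 3 \left(\left(- \frac{3}{2}\right) \frac{1}{8} \cdot \frac{1}{9}\right) = \left(-3\right) \left(- \frac{1}{48}\right) = \frac{1}{16}$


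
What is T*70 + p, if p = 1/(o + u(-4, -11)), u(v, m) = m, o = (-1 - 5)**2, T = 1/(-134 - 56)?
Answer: -156/475 ≈ -0.32842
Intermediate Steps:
T = -1/190 (T = 1/(-190) = -1/190 ≈ -0.0052632)
o = 36 (o = (-6)**2 = 36)
p = 1/25 (p = 1/(36 - 11) = 1/25 ≈ 0.040000)
T*70 + p = -1/190*70 + 1/25 = -7/19 + 1/25 = -156/475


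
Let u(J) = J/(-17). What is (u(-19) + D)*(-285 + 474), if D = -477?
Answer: -1529010/17 ≈ -89942.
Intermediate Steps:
u(J) = -J/17 (u(J) = J*(-1/17) = -J/17)
(u(-19) + D)*(-285 + 474) = (-1/17*(-19) - 477)*(-285 + 474) = (19/17 - 477)*189 = -8090/17*189 = -1529010/17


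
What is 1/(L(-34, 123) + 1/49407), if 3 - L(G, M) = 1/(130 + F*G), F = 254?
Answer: 420255942/1260825739 ≈ 0.33332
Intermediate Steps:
L(G, M) = 3 - 1/(130 + 254*G)
1/(L(-34, 123) + 1/49407) = 1/((389 + 762*(-34))/(2*(65 + 127*(-34))) + 1/49407) = 1/((389 - 25908)/(2*(65 - 4318)) + 1/49407) = 1/((½)*(-25519)/(-4253) + 1/49407) = 1/((½)*(-1/4253)*(-25519) + 1/49407) = 1/(25519/8506 + 1/49407) = 1/(1260825739/420255942) = 420255942/1260825739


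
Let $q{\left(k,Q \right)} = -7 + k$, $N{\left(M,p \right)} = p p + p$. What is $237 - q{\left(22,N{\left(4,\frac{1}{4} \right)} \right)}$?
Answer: $222$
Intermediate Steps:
$N{\left(M,p \right)} = p + p^{2}$ ($N{\left(M,p \right)} = p^{2} + p = p + p^{2}$)
$237 - q{\left(22,N{\left(4,\frac{1}{4} \right)} \right)} = 237 - \left(-7 + 22\right) = 237 - 15 = 222$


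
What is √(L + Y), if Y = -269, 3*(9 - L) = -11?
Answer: I*√2307/3 ≈ 16.01*I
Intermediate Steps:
L = 38/3 (L = 9 - ⅓*(-11) = 9 + 11/3 = 38/3 ≈ 12.667)
√(L + Y) = √(38/3 - 269) = √(-769/3) = I*√2307/3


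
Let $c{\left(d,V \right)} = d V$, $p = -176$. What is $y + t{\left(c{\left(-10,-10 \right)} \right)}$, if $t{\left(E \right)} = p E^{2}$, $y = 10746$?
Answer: $-1749254$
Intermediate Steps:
$c{\left(d,V \right)} = V d$
$t{\left(E \right)} = - 176 E^{2}$
$y + t{\left(c{\left(-10,-10 \right)} \right)} = 10746 - 176 \left(\left(-10\right) \left(-10\right)\right)^{2} = 10746 - 176 \cdot 100^{2} = 10746 - 1760000 = -1749254$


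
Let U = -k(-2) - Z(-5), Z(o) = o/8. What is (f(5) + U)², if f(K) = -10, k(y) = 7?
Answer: 17161/64 ≈ 268.14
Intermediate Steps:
Z(o) = o/8 (Z(o) = o*(⅛) = o/8)
U = -51/8 (U = -1*7 - (-5)/8 = -7 - 1*(-5/8) = -7 + 5/8 = -51/8 ≈ -6.3750)
(f(5) + U)² = (-10 - 51/8)² = (-131/8)² = 17161/64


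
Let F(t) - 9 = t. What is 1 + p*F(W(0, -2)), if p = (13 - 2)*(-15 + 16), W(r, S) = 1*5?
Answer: 155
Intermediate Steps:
W(r, S) = 5
F(t) = 9 + t
p = 11 (p = 11*1 = 11)
1 + p*F(W(0, -2)) = 1 + 11*(9 + 5) = 1 + 11*14 = 1 + 154 = 155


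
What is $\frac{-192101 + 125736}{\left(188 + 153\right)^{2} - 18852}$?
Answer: $- \frac{66365}{97429} \approx -0.68116$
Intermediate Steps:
$\frac{-192101 + 125736}{\left(188 + 153\right)^{2} - 18852} = - \frac{66365}{341^{2} - 18852} = - \frac{66365}{116281 - 18852} = - \frac{66365}{97429}$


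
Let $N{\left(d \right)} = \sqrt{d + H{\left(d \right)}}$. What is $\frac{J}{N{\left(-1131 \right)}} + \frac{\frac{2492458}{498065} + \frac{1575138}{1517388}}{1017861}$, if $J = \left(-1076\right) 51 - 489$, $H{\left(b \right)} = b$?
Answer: $\frac{761091161279}{128209407542370570} + \frac{18455 i \sqrt{2262}}{754} \approx 5.9363 \cdot 10^{-6} + 1164.1 i$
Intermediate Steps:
$J = -55365$ ($J = -54876 - 489 = -55365$)
$N{\left(d \right)} = \sqrt{2} \sqrt{d}$ ($N{\left(d \right)} = \sqrt{d + d} = \sqrt{2 d} = \sqrt{2} \sqrt{d}$)
$\frac{J}{N{\left(-1131 \right)}} + \frac{\frac{2492458}{498065} + \frac{1575138}{1517388}}{1017861} = - \frac{55365}{\sqrt{2} \sqrt{-1131}} + \frac{\frac{2492458}{498065} + \frac{1575138}{1517388}}{1017861} = - \frac{55365}{\sqrt{2} i \sqrt{1131}} + \left(2492458 \cdot \frac{1}{498065} + 1575138 \cdot \frac{1}{1517388}\right) \frac{1}{1017861} = - \frac{55365}{i \sqrt{2262}} + \left(\frac{2492458}{498065} + \frac{262523}{252898}\right) \frac{1}{1017861} = - 55365 \left(- \frac{i \sqrt{2262}}{2262}\right) + \frac{761091161279}{125959642370} \cdot \frac{1}{1017861} = \frac{18455 i \sqrt{2262}}{754} + \frac{761091161279}{128209407542370570} = \frac{761091161279}{128209407542370570} + \frac{18455 i \sqrt{2262}}{754}$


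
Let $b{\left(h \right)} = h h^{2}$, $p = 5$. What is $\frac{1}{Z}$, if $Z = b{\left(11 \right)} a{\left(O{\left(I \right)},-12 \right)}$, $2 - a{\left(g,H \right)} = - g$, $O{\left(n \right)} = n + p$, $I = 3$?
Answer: $\frac{1}{13310} \approx 7.5131 \cdot 10^{-5}$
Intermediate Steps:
$b{\left(h \right)} = h^{3}$
$O{\left(n \right)} = 5 + n$ ($O{\left(n \right)} = n + 5 = 5 + n$)
$a{\left(g,H \right)} = 2 + g$ ($a{\left(g,H \right)} = 2 - - g = 2 + g$)
$Z = 13310$ ($Z = 11^{3} \left(2 + \left(5 + 3\right)\right) = 1331 \left(2 + 8\right) = 1331 \cdot 10 = 13310$)
$\frac{1}{Z} = \frac{1}{13310}$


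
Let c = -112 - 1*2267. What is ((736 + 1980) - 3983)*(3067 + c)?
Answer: -871696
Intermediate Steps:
c = -2379 (c = -112 - 2267 = -2379)
((736 + 1980) - 3983)*(3067 + c) = ((736 + 1980) - 3983)*(3067 - 2379) = (2716 - 3983)*688 = -1267*688 = -871696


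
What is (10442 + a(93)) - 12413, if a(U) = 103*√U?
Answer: -1971 + 103*√93 ≈ -977.70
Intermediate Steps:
(10442 + a(93)) - 12413 = (10442 + 103*√93) - 12413 = -1971 + 103*√93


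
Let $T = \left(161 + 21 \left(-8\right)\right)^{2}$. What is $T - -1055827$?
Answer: $1055876$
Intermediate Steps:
$T = 49$ ($T = \left(161 - 168\right)^{2} = \left(-7\right)^{2} = 49$)
$T - -1055827 = 49 - -1055827 = 49 + 1055827 = 1055876$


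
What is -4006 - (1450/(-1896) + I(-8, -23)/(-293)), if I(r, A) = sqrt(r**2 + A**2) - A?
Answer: -1112488355/277764 + sqrt(593)/293 ≈ -4005.1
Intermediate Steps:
I(r, A) = sqrt(A**2 + r**2) - A
-4006 - (1450/(-1896) + I(-8, -23)/(-293)) = -4006 - (1450/(-1896) + (sqrt((-23)**2 + (-8)**2) - 1*(-23))/(-293)) = -4006 - (1450*(-1/1896) + (sqrt(529 + 64) + 23)*(-1/293)) = -4006 - (-725/948 + (sqrt(593) + 23)*(-1/293)) = -4006 - (-725/948 + (23 + sqrt(593))*(-1/293)) = -4006 - (-725/948 + (-23/293 - sqrt(593)/293)) = -4006 - (-234229/277764 - sqrt(593)/293) = -4006 + (234229/277764 + sqrt(593)/293) = -1112488355/277764 + sqrt(593)/293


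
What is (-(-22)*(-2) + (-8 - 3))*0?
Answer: 0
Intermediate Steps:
(-(-22)*(-2) + (-8 - 3))*0 = (-2*22 - 11)*0 = (-44 - 11)*0 = -55*0 = 0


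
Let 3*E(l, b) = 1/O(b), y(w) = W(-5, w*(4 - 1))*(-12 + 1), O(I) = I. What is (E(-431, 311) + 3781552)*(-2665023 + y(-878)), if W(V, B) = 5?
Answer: -9402896263970326/933 ≈ -1.0078e+13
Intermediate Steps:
y(w) = -55 (y(w) = 5*(-12 + 1) = 5*(-11) = -55)
E(l, b) = 1/(3*b)
(E(-431, 311) + 3781552)*(-2665023 + y(-878)) = ((⅓)/311 + 3781552)*(-2665023 - 55) = ((⅓)*(1/311) + 3781552)*(-2665078) = (1/933 + 3781552)*(-2665078) = (3528188017/933)*(-2665078) = -9402896263970326/933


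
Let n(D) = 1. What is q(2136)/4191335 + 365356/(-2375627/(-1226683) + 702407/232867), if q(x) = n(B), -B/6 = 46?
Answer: 8748607011599900101809/118601021067266353 ≈ 73765.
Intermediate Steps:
B = -276 (B = -6*46 = -276)
q(x) = 1
q(2136)/4191335 + 365356/(-2375627/(-1226683) + 702407/232867) = 1/4191335 + 365356/(-2375627/(-1226683) + 702407/232867) = 1*(1/4191335) + 365356/(-2375627*(-1/1226683) + 702407*(1/232867)) = 1/4191335 + 365356/(2375627/1226683 + 702407/232867) = 1/4191335 + 365356/(1414835858590/285653990161) = 1/4191335 + 365356*(285653990161/1414835858590) = 1/4191335 + 52182699614631158/707417929295 = 8748607011599900101809/118601021067266353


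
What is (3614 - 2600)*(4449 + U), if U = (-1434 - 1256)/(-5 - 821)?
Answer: 1864524948/413 ≈ 4.5146e+6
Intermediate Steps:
U = 1345/413 (U = -2690/(-826) = -2690*(-1/826) = 1345/413 ≈ 3.2567)
(3614 - 2600)*(4449 + U) = (3614 - 2600)*(4449 + 1345/413) = 1014*(1838782/413) = 1864524948/413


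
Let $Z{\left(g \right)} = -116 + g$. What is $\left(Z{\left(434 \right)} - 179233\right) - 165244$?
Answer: $-344159$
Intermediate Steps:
$\left(Z{\left(434 \right)} - 179233\right) - 165244 = \left(\left(-116 + 434\right) - 179233\right) - 165244 = \left(318 - 179233\right) - 165244 = -178915 - 165244 = -344159$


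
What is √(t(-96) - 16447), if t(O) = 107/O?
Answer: I*√9474114/24 ≈ 128.25*I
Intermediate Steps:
√(t(-96) - 16447) = √(107/(-96) - 16447) = √(107*(-1/96) - 16447) = √(-107/96 - 16447) = √(-1579019/96) = I*√9474114/24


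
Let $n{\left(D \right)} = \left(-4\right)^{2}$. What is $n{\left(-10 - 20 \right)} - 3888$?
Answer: $-3872$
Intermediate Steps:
$n{\left(D \right)} = 16$
$n{\left(-10 - 20 \right)} - 3888 = 16 - 3888 = -3872$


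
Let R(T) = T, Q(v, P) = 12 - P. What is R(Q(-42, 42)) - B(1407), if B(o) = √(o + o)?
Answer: -30 - √2814 ≈ -83.047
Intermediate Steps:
B(o) = √2*√o (B(o) = √(2*o) = √2*√o)
R(Q(-42, 42)) - B(1407) = (12 - 1*42) - √2*√1407 = (12 - 42) - √2814 = -30 - √2814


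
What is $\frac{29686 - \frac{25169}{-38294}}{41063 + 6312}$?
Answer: $\frac{1136820853}{1814178250} \approx 0.62663$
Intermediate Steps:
$\frac{29686 - \frac{25169}{-38294}}{41063 + 6312} = \frac{29686 - - \frac{25169}{38294}}{47375} = \left(29686 + \frac{25169}{38294}\right) \frac{1}{47375} = \frac{1136820853}{38294} \cdot \frac{1}{47375} = \frac{1136820853}{1814178250}$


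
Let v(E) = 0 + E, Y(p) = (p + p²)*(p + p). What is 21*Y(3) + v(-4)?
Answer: 1508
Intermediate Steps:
Y(p) = 2*p*(p + p²) (Y(p) = (p + p²)*(2*p) = 2*p*(p + p²))
v(E) = E
21*Y(3) + v(-4) = 21*(2*3²*(1 + 3)) - 4 = 21*(2*9*4) - 4 = 21*72 - 4 = 1512 - 4 = 1508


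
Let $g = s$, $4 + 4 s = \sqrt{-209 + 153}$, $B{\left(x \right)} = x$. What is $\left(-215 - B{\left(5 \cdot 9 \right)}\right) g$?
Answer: $260 - 130 i \sqrt{14} \approx 260.0 - 486.42 i$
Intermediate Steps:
$s = -1 + \frac{i \sqrt{14}}{2}$ ($s = -1 + \frac{\sqrt{-209 + 153}}{4} = -1 + \frac{\sqrt{-56}}{4} = -1 + \frac{2 i \sqrt{14}}{4} = -1 + \frac{i \sqrt{14}}{2} \approx -1.0 + 1.8708 i$)
$g = -1 + \frac{i \sqrt{14}}{2} \approx -1.0 + 1.8708 i$
$\left(-215 - B{\left(5 \cdot 9 \right)}\right) g = \left(-215 - 5 \cdot 9\right) \left(-1 + \frac{i \sqrt{14}}{2}\right) = \left(-215 - 45\right) \left(-1 + \frac{i \sqrt{14}}{2}\right) = - 260 \left(-1 + \frac{i \sqrt{14}}{2}\right) = 260 - 130 i \sqrt{14}$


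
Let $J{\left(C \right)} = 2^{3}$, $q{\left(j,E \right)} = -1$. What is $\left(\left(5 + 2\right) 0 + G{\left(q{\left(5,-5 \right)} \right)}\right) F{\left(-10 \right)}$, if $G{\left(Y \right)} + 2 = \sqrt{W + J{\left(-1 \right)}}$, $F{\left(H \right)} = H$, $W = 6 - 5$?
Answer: $-10$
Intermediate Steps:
$J{\left(C \right)} = 8$
$W = 1$
$G{\left(Y \right)} = 1$ ($G{\left(Y \right)} = -2 + \sqrt{1 + 8} = -2 + \sqrt{9} = -2 + 3 = 1$)
$\left(\left(5 + 2\right) 0 + G{\left(q{\left(5,-5 \right)} \right)}\right) F{\left(-10 \right)} = \left(\left(5 + 2\right) 0 + 1\right) \left(-10\right) = \left(7 \cdot 0 + 1\right) \left(-10\right) = \left(0 + 1\right) \left(-10\right) = 1 \left(-10\right) = -10$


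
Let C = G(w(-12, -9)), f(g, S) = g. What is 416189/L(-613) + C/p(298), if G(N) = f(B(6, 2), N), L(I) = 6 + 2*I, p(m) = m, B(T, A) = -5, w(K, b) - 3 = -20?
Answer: -62015211/181780 ≈ -341.16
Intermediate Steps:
w(K, b) = -17 (w(K, b) = 3 - 20 = -17)
G(N) = -5
C = -5
416189/L(-613) + C/p(298) = 416189/(6 + 2*(-613)) - 5/298 = 416189/(6 - 1226) - 5*1/298 = 416189/(-1220) - 5/298 = 416189*(-1/1220) - 5/298 = -416189/1220 - 5/298 = -62015211/181780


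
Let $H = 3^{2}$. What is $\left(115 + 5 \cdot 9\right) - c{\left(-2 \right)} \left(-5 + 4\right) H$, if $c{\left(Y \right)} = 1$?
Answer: $169$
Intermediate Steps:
$H = 9$
$\left(115 + 5 \cdot 9\right) - c{\left(-2 \right)} \left(-5 + 4\right) H = \left(115 + 5 \cdot 9\right) - 1 \left(-5 + 4\right) 9 = \left(115 + 45\right) - 1 \left(-1\right) 9 = 160 - \left(-1\right) 9 = 160 - -9 = 160 + 9 = 169$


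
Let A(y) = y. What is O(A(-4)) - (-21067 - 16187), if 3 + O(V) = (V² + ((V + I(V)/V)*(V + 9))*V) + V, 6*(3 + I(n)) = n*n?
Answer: 112024/3 ≈ 37341.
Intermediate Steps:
I(n) = -3 + n²/6 (I(n) = -3 + (n*n)/6 = -3 + n²/6)
O(V) = -3 + V + V² + V*(9 + V)*(V + (-3 + V²/6)/V) (O(V) = -3 + ((V² + ((V + (-3 + V²/6)/V)*(V + 9))*V) + V) = -3 + ((V² + ((V + (-3 + V²/6)/V)*(9 + V))*V) + V) = -3 + ((V² + ((9 + V)*(V + (-3 + V²/6)/V))*V) + V) = -3 + ((V² + V*(9 + V)*(V + (-3 + V²/6)/V)) + V) = -3 + (V + V² + V*(9 + V)*(V + (-3 + V²/6)/V)) = -3 + V + V² + V*(9 + V)*(V + (-3 + V²/6)/V))
O(A(-4)) - (-21067 - 16187) = (-30 - 2*(-4) + (7/6)*(-4)³ + (23/2)*(-4)²) - (-21067 - 16187) = (-30 + 8 + (7/6)*(-64) + (23/2)*16) - 1*(-37254) = (-30 + 8 - 224/3 + 184) + 37254 = 262/3 + 37254 = 112024/3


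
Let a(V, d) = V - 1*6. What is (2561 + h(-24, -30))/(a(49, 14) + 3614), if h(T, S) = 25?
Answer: 862/1219 ≈ 0.70714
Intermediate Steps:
a(V, d) = -6 + V (a(V, d) = V - 6 = -6 + V)
(2561 + h(-24, -30))/(a(49, 14) + 3614) = (2561 + 25)/((-6 + 49) + 3614) = 2586/(43 + 3614) = 2586/3657 = 2586*(1/3657) = 862/1219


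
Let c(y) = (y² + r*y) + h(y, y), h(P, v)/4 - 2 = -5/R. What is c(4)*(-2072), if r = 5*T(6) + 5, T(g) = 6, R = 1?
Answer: -298368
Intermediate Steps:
h(P, v) = -12 (h(P, v) = 8 + 4*(-5/1) = 8 + 4*(-5*1) = 8 + 4*(-5) = 8 - 20 = -12)
r = 35 (r = 5*6 + 5 = 30 + 5 = 35)
c(y) = -12 + y² + 35*y (c(y) = (y² + 35*y) - 12 = -12 + y² + 35*y)
c(4)*(-2072) = (-12 + 4² + 35*4)*(-2072) = (-12 + 16 + 140)*(-2072) = 144*(-2072) = -298368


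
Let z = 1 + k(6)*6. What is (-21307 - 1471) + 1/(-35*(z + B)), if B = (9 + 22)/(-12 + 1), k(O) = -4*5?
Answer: -1068288189/46900 ≈ -22778.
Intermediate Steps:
k(O) = -20
B = -31/11 (B = 31/(-11) = 31*(-1/11) = -31/11 ≈ -2.8182)
z = -119 (z = 1 - 20*6 = 1 - 120 = -119)
(-21307 - 1471) + 1/(-35*(z + B)) = (-21307 - 1471) + 1/(-35*(-119 - 31/11)) = -22778 + 1/(-35*(-1340/11)) = -22778 + 1/(46900/11) = -22778 + 11/46900 = -1068288189/46900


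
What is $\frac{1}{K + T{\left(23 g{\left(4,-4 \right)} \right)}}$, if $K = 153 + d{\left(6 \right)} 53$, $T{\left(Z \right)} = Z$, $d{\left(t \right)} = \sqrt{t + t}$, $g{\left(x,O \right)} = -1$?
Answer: $- \frac{65}{8404} + \frac{53 \sqrt{3}}{8404} \approx 0.0031888$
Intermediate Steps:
$d{\left(t \right)} = \sqrt{2} \sqrt{t}$ ($d{\left(t \right)} = \sqrt{2 t} = \sqrt{2} \sqrt{t}$)
$K = 153 + 106 \sqrt{3}$ ($K = 153 + \sqrt{2} \sqrt{6} \cdot 53 = 153 + 2 \sqrt{3} \cdot 53 = 153 + 106 \sqrt{3} \approx 336.6$)
$\frac{1}{K + T{\left(23 g{\left(4,-4 \right)} \right)}} = \frac{1}{\left(153 + 106 \sqrt{3}\right) + 23 \left(-1\right)} = \frac{1}{\left(153 + 106 \sqrt{3}\right) - 23} = \frac{1}{130 + 106 \sqrt{3}}$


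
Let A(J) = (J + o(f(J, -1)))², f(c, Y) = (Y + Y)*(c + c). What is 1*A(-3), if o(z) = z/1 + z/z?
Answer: 100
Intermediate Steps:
f(c, Y) = 4*Y*c (f(c, Y) = (2*Y)*(2*c) = 4*Y*c)
o(z) = 1 + z (o(z) = z*1 + 1 = z + 1 = 1 + z)
A(J) = (1 - 3*J)² (A(J) = (J + (1 + 4*(-1)*J))² = (J + (1 - 4*J))² = (1 - 3*J)²)
1*A(-3) = 1*(-1 + 3*(-3))² = 1*(-1 - 9)² = 1*(-10)² = 1*100 = 100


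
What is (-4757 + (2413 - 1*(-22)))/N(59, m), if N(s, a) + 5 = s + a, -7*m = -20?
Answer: -8127/199 ≈ -40.839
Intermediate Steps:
m = 20/7 (m = -1/7*(-20) = 20/7 ≈ 2.8571)
N(s, a) = -5 + a + s (N(s, a) = -5 + (s + a) = -5 + (a + s) = -5 + a + s)
(-4757 + (2413 - 1*(-22)))/N(59, m) = (-4757 + (2413 - 1*(-22)))/(-5 + 20/7 + 59) = (-4757 + (2413 + 22))/(398/7) = (-4757 + 2435)*(7/398) = -2322*7/398 = -8127/199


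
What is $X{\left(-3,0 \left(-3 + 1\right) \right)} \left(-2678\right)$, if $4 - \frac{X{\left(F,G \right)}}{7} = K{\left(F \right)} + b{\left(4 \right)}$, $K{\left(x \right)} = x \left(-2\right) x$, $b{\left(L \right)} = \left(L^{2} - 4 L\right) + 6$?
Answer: $-299936$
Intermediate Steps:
$b{\left(L \right)} = 6 + L^{2} - 4 L$
$K{\left(x \right)} = - 2 x^{2}$ ($K{\left(x \right)} = - 2 x x = - 2 x^{2}$)
$X{\left(F,G \right)} = -14 + 14 F^{2}$ ($X{\left(F,G \right)} = 28 - 7 \left(- 2 F^{2} + \left(6 + 4^{2} - 16\right)\right) = 28 - 7 \left(- 2 F^{2} + \left(6 + 16 - 16\right)\right) = 28 - 7 \left(- 2 F^{2} + 6\right) = 28 - 7 \left(6 - 2 F^{2}\right) = 28 + \left(-42 + 14 F^{2}\right) = -14 + 14 F^{2}$)
$X{\left(-3,0 \left(-3 + 1\right) \right)} \left(-2678\right) = \left(-14 + 14 \left(-3\right)^{2}\right) \left(-2678\right) = \left(-14 + 14 \cdot 9\right) \left(-2678\right) = \left(-14 + 126\right) \left(-2678\right) = 112 \left(-2678\right) = -299936$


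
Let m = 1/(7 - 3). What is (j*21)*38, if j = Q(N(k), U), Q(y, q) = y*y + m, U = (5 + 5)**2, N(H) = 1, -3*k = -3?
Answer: 1995/2 ≈ 997.50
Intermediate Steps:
k = 1 (k = -1/3*(-3) = 1)
m = 1/4 ≈ 0.25000
U = 100 (U = 10**2 = 100)
Q(y, q) = 1/4 + y**2 (Q(y, q) = y*y + 1/4 = y**2 + 1/4 = 1/4 + y**2)
j = 5/4 (j = 1/4 + 1**2 = 1/4 + 1 = 5/4 ≈ 1.2500)
(j*21)*38 = ((5/4)*21)*38 = (105/4)*38 = 1995/2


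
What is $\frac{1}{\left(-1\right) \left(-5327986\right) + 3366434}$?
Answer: $\frac{1}{8694420} \approx 1.1502 \cdot 10^{-7}$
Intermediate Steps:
$\frac{1}{\left(-1\right) \left(-5327986\right) + 3366434} = \frac{1}{5327986 + 3366434} = \frac{1}{8694420}$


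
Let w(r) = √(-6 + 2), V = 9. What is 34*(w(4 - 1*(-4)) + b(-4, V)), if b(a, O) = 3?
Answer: 102 + 68*I ≈ 102.0 + 68.0*I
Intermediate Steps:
w(r) = 2*I (w(r) = √(-4) = 2*I)
34*(w(4 - 1*(-4)) + b(-4, V)) = 34*(2*I + 3) = 34*(3 + 2*I) = 102 + 68*I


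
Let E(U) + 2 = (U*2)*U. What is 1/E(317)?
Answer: 1/200976 ≈ 4.9757e-6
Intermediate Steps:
E(U) = -2 + 2*U² (E(U) = -2 + (U*2)*U = -2 + (2*U)*U = -2 + 2*U²)
1/E(317) = 1/(-2 + 2*317²) = 1/(-2 + 2*100489) = 1/(-2 + 200978) = 1/200976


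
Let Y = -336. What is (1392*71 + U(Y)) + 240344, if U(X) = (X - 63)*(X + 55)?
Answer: 451295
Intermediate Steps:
U(X) = (-63 + X)*(55 + X)
(1392*71 + U(Y)) + 240344 = (1392*71 + (-3465 + (-336)² - 8*(-336))) + 240344 = (98832 + (-3465 + 112896 + 2688)) + 240344 = (98832 + 112119) + 240344 = 210951 + 240344 = 451295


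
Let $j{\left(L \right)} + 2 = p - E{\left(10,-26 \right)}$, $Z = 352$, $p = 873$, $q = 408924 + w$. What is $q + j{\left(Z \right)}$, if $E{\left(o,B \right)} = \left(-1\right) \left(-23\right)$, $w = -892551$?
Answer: $-482779$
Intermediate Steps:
$E{\left(o,B \right)} = 23$
$q = -483627$ ($q = 408924 - 892551 = -483627$)
$j{\left(L \right)} = 848$ ($j{\left(L \right)} = -2 + \left(873 - 23\right) = -2 + 850 = 848$)
$q + j{\left(Z \right)} = -483627 + 848 = -482779$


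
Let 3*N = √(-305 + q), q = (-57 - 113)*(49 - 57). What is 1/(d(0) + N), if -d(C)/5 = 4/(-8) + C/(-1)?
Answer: -18/799 + 12*√1055/3995 ≈ 0.075036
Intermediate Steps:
d(C) = 5/2 + 5*C (d(C) = -5*(4/(-8) + C/(-1)) = -5*(4*(-⅛) + C*(-1)) = -5*(-½ - C) = 5/2 + 5*C)
q = 1360 (q = -170*(-8) = 1360)
N = √1055/3 (N = √(-305 + 1360)/3 = √1055/3 ≈ 10.827)
1/(d(0) + N) = 1/((5/2 + 5*0) + √1055/3) = 1/((5/2 + 0) + √1055/3) = 1/(5/2 + √1055/3)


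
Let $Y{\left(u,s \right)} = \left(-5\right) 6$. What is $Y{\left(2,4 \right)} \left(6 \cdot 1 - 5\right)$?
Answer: $-30$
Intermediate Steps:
$Y{\left(u,s \right)} = -30$
$Y{\left(2,4 \right)} \left(6 \cdot 1 - 5\right) = - 30 \left(6 \cdot 1 - 5\right) = - 30 \left(6 - 5\right) = \left(-30\right) 1 = -30$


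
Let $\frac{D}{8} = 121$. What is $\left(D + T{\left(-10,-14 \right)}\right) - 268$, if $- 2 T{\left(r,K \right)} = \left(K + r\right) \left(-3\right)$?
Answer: $664$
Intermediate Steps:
$D = 968$ ($D = 8 \cdot 121 = 968$)
$T{\left(r,K \right)} = \frac{3 K}{2} + \frac{3 r}{2}$ ($T{\left(r,K \right)} = - \frac{\left(K + r\right) \left(-3\right)}{2} = - \frac{- 3 K - 3 r}{2} = \frac{3 K}{2} + \frac{3 r}{2}$)
$\left(D + T{\left(-10,-14 \right)}\right) - 268 = \left(968 + \left(\frac{3}{2} \left(-14\right) + \frac{3}{2} \left(-10\right)\right)\right) - 268 = \left(968 - 36\right) - 268 = 932 - 268 = 664$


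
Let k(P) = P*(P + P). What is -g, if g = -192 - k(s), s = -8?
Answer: 320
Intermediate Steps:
k(P) = 2*P**2 (k(P) = P*(2*P) = 2*P**2)
g = -320 (g = -192 - 2*(-8)**2 = -192 - 2*64 = -192 - 1*128 = -192 - 128 = -320)
-g = -1*(-320) = 320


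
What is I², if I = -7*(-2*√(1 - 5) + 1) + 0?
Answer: -735 - 392*I ≈ -735.0 - 392.0*I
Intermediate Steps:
I = -7 + 28*I (I = -7*(-4*I + 1) + 0 = -7*(1 - 4*I) + 0 = (-7 + 28*I) + 0 = -7 + 28*I ≈ -7.0 + 28.0*I)
I² = (-7 + 28*I)²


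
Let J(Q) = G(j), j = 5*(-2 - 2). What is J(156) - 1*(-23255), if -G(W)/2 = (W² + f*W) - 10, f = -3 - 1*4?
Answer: 22195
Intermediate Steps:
f = -7 (f = -3 - 4 = -7)
j = -20 (j = 5*(-4) = -20)
G(W) = 20 - 2*W² + 14*W (G(W) = -2*((W² - 7*W) - 10) = -2*(-10 + W² - 7*W) = 20 - 2*W² + 14*W)
J(Q) = -1060 (J(Q) = 20 - 2*(-20)² + 14*(-20) = 20 - 2*400 - 280 = 20 - 800 - 280 = -1060)
J(156) - 1*(-23255) = -1060 - 1*(-23255) = -1060 + 23255 = 22195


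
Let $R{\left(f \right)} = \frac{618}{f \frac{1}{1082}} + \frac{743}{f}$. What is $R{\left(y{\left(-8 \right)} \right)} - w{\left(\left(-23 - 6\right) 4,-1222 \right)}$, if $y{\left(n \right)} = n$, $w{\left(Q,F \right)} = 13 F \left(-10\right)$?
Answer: $- \frac{1940299}{8} \approx -2.4254 \cdot 10^{5}$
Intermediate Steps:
$w{\left(Q,F \right)} = - 130 F$
$R{\left(f \right)} = \frac{669419}{f}$ ($R{\left(f \right)} = \frac{618}{f \frac{1}{1082}} + \frac{743}{f} = \frac{618}{\frac{1}{1082} f} + \frac{743}{f} = 618 \frac{1082}{f} + \frac{743}{f} = \frac{668676}{f} + \frac{743}{f} = \frac{669419}{f}$)
$R{\left(y{\left(-8 \right)} \right)} - w{\left(\left(-23 - 6\right) 4,-1222 \right)} = \frac{669419}{-8} - \left(-130\right) \left(-1222\right) = 669419 \left(- \frac{1}{8}\right) - 158860 = - \frac{669419}{8} - 158860 = - \frac{1940299}{8}$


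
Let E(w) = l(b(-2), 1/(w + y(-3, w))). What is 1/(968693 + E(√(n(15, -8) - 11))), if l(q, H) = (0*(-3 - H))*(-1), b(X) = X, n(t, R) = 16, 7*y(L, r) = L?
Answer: 1/968693 ≈ 1.0323e-6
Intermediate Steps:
y(L, r) = L/7
l(q, H) = 0 (l(q, H) = 0*(-1) = 0)
E(w) = 0
1/(968693 + E(√(n(15, -8) - 11))) = 1/(968693 + 0) = 1/968693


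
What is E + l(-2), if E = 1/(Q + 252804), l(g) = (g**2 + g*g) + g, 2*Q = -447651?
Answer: 347744/57957 ≈ 6.0000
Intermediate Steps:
Q = -447651/2 (Q = (1/2)*(-447651) = -447651/2 ≈ -2.2383e+5)
l(g) = g + 2*g**2 (l(g) = (g**2 + g**2) + g = 2*g**2 + g = g + 2*g**2)
E = 2/57957 (E = 1/(-447651/2 + 252804) = 1/(57957/2) = 2/57957 ≈ 3.4508e-5)
E + l(-2) = 2/57957 - 2*(1 + 2*(-2)) = 2/57957 - 2*(1 - 4) = 2/57957 - 2*(-3) = 2/57957 + 6 = 347744/57957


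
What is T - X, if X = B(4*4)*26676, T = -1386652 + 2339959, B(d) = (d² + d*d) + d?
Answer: -13131621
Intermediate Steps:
B(d) = d + 2*d² (B(d) = (d² + d²) + d = 2*d² + d = d + 2*d²)
T = 953307
X = 14084928 (X = ((4*4)*(1 + 2*(4*4)))*26676 = (16*(1 + 2*16))*26676 = (16*(1 + 32))*26676 = (16*33)*26676 = 528*26676 = 14084928)
T - X = 953307 - 1*14084928 = 953307 - 14084928 = -13131621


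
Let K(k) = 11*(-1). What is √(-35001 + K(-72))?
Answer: 2*I*√8753 ≈ 187.11*I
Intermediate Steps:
K(k) = -11
√(-35001 + K(-72)) = √(-35001 - 11) = √(-35012) = 2*I*√8753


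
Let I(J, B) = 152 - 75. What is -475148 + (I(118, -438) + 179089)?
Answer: -295982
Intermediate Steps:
I(J, B) = 77
-475148 + (I(118, -438) + 179089) = -475148 + (77 + 179089) = -475148 + 179166 = -295982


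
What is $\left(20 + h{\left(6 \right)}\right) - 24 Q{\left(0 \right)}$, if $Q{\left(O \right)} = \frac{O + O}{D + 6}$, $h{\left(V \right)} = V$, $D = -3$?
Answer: $26$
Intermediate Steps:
$Q{\left(O \right)} = \frac{2 O}{3}$ ($Q{\left(O \right)} = \frac{O + O}{-3 + 6} = \frac{2 O}{3}$)
$\left(20 + h{\left(6 \right)}\right) - 24 Q{\left(0 \right)} = \left(20 + 6\right) - 24 \cdot \frac{2}{3} \cdot 0 = 26 - 0 = 26 + 0 = 26$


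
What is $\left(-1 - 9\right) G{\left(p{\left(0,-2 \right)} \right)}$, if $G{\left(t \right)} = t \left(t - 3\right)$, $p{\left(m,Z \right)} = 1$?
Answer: $20$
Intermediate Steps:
$G{\left(t \right)} = t \left(-3 + t\right)$
$\left(-1 - 9\right) G{\left(p{\left(0,-2 \right)} \right)} = \left(-1 - 9\right) 1 \left(-3 + 1\right) = - 10 \cdot 1 \left(-2\right) = \left(-10\right) \left(-2\right) = 20$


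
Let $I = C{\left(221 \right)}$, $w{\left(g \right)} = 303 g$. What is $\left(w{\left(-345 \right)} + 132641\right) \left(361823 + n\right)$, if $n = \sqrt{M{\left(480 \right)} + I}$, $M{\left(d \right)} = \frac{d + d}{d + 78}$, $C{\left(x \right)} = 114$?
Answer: $10169397238 + \frac{28106 \sqrt{1000866}}{93} \approx 1.017 \cdot 10^{10}$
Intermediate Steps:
$M{\left(d \right)} = \frac{2 d}{78 + d}$
$I = 114$
$n = \frac{\sqrt{1000866}}{93}$ ($n = \sqrt{2 \cdot 480 \frac{1}{78 + 480} + 114} = \sqrt{2 \cdot 480 \cdot \frac{1}{558} + 114} = \sqrt{\frac{160}{93} + 114} = \sqrt{\frac{10762}{93}} = \frac{\sqrt{1000866}}{93} \approx 10.757$)
$\left(w{\left(-345 \right)} + 132641\right) \left(361823 + n\right) = \left(303 \left(-345\right) + 132641\right) \left(361823 + \frac{\sqrt{1000866}}{93}\right) = \left(-104535 + 132641\right) \left(361823 + \frac{\sqrt{1000866}}{93}\right) = 28106 \left(361823 + \frac{\sqrt{1000866}}{93}\right) = 10169397238 + \frac{28106 \sqrt{1000866}}{93}$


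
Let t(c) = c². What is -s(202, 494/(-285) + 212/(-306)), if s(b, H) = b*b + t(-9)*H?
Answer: -3451636/85 ≈ -40608.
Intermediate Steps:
s(b, H) = b² + 81*H (s(b, H) = b*b + (-9)²*H = b² + 81*H)
-s(202, 494/(-285) + 212/(-306)) = -(202² + 81*(494/(-285) + 212/(-306))) = -(40804 + 81*(494*(-1/285) + 212*(-1/306))) = -(40804 + 81*(-26/15 - 106/153)) = -(40804 + 81*(-1856/765)) = -(40804 - 16704/85) = -1*3451636/85 = -3451636/85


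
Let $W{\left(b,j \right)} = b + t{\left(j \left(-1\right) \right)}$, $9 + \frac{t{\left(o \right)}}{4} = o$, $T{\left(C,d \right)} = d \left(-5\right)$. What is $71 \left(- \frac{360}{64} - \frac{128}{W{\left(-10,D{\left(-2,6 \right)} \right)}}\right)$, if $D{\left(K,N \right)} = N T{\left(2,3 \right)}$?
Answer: $- \frac{537967}{1256} \approx -428.32$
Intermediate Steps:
$T{\left(C,d \right)} = - 5 d$
$D{\left(K,N \right)} = - 15 N$ ($D{\left(K,N \right)} = N \left(\left(-5\right) 3\right) = N \left(-15\right) = - 15 N$)
$t{\left(o \right)} = -36 + 4 o$
$W{\left(b,j \right)} = -36 + b - 4 j$ ($W{\left(b,j \right)} = b + \left(-36 + 4 j \left(-1\right)\right) = b + \left(-36 + 4 \left(- j\right)\right) = b - \left(36 + 4 j\right) = -36 + b - 4 j$)
$71 \left(- \frac{360}{64} - \frac{128}{W{\left(-10,D{\left(-2,6 \right)} \right)}}\right) = 71 \left(- \frac{360}{64} - \frac{128}{-36 - 10 - 4 \left(\left(-15\right) 6\right)}\right) = 71 \left(\left(-360\right) \frac{1}{64} - \frac{128}{-36 - 10 - -360}\right) = 71 \left(- \frac{45}{8} - \frac{128}{-36 - 10 + 360}\right) = 71 \left(- \frac{45}{8} - \frac{128}{314}\right) = 71 \left(- \frac{45}{8} - \frac{64}{157}\right) = 71 \left(- \frac{7577}{1256}\right) = - \frac{537967}{1256}$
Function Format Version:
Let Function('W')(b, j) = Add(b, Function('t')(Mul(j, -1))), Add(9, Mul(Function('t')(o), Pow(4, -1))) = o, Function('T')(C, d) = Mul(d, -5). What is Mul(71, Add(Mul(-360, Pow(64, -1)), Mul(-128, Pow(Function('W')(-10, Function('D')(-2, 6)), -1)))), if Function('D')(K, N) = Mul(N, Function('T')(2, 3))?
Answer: Rational(-537967, 1256) ≈ -428.32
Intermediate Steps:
Function('T')(C, d) = Mul(-5, d)
Function('D')(K, N) = Mul(-15, N) (Function('D')(K, N) = Mul(N, Mul(-5, 3)) = Mul(N, -15) = Mul(-15, N))
Function('t')(o) = Add(-36, Mul(4, o))
Function('W')(b, j) = Add(-36, b, Mul(-4, j)) (Function('W')(b, j) = Add(b, Add(-36, Mul(4, Mul(j, -1)))) = Add(b, Add(-36, Mul(4, Mul(-1, j)))) = Add(b, Add(-36, Mul(-4, j))) = Add(-36, b, Mul(-4, j)))
Mul(71, Add(Mul(-360, Pow(64, -1)), Mul(-128, Pow(Function('W')(-10, Function('D')(-2, 6)), -1)))) = Mul(71, Add(Mul(-360, Pow(64, -1)), Mul(-128, Pow(Add(-36, -10, Mul(-4, Mul(-15, 6))), -1)))) = Mul(71, Add(Mul(-360, Rational(1, 64)), Mul(-128, Pow(Add(-36, -10, Mul(-4, -90)), -1)))) = Mul(71, Add(Rational(-45, 8), Mul(-128, Pow(Add(-36, -10, 360), -1)))) = Mul(71, Add(Rational(-45, 8), Mul(-128, Pow(314, -1)))) = Mul(71, Add(Rational(-45, 8), Mul(-128, Rational(1, 314)))) = Mul(71, Add(Rational(-45, 8), Rational(-64, 157))) = Mul(71, Rational(-7577, 1256)) = Rational(-537967, 1256)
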